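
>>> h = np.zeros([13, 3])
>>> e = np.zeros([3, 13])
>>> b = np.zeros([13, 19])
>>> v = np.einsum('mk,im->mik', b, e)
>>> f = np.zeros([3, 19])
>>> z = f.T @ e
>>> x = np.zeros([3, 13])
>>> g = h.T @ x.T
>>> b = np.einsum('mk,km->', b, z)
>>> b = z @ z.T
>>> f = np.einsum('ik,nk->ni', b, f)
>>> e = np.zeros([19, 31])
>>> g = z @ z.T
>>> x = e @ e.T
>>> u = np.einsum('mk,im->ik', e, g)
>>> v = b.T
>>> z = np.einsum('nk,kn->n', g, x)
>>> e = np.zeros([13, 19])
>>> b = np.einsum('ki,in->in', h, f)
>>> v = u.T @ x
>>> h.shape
(13, 3)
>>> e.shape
(13, 19)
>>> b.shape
(3, 19)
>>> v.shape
(31, 19)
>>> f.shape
(3, 19)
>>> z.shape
(19,)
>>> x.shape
(19, 19)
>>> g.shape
(19, 19)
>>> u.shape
(19, 31)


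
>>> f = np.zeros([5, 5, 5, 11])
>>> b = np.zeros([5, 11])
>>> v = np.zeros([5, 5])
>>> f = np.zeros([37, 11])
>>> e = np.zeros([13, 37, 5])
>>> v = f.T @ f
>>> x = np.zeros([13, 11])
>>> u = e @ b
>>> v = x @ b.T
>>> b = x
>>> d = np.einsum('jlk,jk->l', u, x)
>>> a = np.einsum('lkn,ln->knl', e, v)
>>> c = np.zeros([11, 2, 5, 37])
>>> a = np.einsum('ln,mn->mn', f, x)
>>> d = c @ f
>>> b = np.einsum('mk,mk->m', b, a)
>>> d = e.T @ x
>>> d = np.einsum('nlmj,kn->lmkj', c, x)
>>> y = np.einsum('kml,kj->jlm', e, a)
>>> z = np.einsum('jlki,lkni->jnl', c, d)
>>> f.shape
(37, 11)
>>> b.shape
(13,)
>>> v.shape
(13, 5)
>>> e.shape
(13, 37, 5)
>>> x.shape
(13, 11)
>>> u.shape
(13, 37, 11)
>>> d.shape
(2, 5, 13, 37)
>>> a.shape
(13, 11)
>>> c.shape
(11, 2, 5, 37)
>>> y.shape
(11, 5, 37)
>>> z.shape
(11, 13, 2)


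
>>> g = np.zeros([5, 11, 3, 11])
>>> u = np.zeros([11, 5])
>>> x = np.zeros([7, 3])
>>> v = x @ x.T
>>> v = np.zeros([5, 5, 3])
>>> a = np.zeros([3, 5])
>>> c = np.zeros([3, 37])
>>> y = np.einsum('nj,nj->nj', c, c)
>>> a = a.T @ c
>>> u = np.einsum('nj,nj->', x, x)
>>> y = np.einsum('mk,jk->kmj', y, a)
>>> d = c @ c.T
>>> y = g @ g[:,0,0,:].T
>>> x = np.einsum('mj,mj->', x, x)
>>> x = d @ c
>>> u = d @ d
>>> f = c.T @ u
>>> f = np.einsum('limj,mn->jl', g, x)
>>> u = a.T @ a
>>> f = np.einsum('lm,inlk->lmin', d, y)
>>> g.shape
(5, 11, 3, 11)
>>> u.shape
(37, 37)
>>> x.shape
(3, 37)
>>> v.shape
(5, 5, 3)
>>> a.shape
(5, 37)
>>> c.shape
(3, 37)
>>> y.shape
(5, 11, 3, 5)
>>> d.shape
(3, 3)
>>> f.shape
(3, 3, 5, 11)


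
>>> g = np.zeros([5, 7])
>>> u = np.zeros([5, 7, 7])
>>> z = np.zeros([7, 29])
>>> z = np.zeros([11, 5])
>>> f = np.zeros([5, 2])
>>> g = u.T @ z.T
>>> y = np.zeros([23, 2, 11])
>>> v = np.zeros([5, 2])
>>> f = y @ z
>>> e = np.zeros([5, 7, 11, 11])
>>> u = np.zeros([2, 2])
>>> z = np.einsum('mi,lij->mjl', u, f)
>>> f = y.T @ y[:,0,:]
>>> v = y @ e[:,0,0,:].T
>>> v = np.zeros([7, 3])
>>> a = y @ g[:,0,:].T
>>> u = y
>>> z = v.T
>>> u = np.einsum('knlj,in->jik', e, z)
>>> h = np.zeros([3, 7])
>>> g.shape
(7, 7, 11)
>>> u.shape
(11, 3, 5)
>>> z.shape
(3, 7)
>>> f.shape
(11, 2, 11)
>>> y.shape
(23, 2, 11)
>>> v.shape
(7, 3)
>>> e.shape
(5, 7, 11, 11)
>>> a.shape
(23, 2, 7)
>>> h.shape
(3, 7)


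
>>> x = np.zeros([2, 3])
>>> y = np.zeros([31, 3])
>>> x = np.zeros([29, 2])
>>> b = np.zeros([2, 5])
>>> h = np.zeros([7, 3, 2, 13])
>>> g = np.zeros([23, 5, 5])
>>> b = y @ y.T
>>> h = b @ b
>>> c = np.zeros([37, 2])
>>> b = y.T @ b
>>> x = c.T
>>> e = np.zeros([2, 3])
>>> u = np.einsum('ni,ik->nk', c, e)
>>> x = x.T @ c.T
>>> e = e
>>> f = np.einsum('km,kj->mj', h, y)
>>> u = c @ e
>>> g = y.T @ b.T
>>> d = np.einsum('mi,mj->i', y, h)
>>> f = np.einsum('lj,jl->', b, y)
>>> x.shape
(37, 37)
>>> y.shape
(31, 3)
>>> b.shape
(3, 31)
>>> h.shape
(31, 31)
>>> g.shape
(3, 3)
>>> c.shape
(37, 2)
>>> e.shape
(2, 3)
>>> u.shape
(37, 3)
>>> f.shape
()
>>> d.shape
(3,)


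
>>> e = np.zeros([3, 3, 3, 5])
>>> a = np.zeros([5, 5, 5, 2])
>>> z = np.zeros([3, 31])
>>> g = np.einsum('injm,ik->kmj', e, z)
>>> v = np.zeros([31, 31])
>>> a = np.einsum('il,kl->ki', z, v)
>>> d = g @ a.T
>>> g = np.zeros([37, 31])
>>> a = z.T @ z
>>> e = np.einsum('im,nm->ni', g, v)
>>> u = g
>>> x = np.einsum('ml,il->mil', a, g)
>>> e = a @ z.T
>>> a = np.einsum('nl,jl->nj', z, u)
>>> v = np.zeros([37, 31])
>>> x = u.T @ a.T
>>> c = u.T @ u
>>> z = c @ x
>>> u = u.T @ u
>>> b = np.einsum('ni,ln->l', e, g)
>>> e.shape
(31, 3)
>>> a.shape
(3, 37)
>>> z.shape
(31, 3)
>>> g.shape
(37, 31)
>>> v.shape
(37, 31)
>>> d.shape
(31, 5, 31)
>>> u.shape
(31, 31)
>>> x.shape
(31, 3)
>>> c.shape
(31, 31)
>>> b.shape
(37,)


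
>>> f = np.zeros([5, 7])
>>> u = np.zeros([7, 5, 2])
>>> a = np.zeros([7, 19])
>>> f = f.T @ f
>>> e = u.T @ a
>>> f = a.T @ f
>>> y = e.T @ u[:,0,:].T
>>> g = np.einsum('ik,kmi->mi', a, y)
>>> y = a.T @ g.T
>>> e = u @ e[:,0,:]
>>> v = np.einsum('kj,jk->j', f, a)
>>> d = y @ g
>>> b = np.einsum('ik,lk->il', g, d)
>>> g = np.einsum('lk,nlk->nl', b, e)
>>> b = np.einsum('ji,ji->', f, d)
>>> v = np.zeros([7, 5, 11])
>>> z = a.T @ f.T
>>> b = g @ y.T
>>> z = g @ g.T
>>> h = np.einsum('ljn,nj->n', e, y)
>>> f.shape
(19, 7)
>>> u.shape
(7, 5, 2)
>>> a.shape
(7, 19)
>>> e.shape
(7, 5, 19)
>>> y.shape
(19, 5)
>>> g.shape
(7, 5)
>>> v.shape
(7, 5, 11)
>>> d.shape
(19, 7)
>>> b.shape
(7, 19)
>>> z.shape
(7, 7)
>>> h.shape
(19,)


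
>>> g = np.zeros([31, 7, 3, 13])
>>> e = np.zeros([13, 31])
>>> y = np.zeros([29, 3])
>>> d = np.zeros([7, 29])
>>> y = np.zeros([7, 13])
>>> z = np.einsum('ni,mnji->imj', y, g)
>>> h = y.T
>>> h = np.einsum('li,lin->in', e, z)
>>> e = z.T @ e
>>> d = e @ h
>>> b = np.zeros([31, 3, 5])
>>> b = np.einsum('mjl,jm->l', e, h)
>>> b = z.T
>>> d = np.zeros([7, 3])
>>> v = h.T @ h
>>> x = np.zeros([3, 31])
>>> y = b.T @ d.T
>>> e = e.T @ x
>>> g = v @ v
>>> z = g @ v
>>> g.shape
(3, 3)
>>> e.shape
(31, 31, 31)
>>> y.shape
(13, 31, 7)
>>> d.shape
(7, 3)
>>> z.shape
(3, 3)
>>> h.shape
(31, 3)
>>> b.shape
(3, 31, 13)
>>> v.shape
(3, 3)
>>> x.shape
(3, 31)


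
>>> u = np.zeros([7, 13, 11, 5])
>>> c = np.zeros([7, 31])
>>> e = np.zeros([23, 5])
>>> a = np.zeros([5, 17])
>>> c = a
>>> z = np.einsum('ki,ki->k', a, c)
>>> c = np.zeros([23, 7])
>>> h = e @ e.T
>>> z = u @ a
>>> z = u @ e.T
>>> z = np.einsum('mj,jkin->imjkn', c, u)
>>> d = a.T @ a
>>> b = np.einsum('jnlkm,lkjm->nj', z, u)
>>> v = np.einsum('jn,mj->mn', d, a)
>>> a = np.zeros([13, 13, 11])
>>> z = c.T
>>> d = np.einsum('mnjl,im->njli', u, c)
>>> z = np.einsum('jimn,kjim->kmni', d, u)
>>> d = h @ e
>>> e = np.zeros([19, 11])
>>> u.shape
(7, 13, 11, 5)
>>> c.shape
(23, 7)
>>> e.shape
(19, 11)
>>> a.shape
(13, 13, 11)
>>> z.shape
(7, 5, 23, 11)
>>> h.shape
(23, 23)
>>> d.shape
(23, 5)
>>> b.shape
(23, 11)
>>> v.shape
(5, 17)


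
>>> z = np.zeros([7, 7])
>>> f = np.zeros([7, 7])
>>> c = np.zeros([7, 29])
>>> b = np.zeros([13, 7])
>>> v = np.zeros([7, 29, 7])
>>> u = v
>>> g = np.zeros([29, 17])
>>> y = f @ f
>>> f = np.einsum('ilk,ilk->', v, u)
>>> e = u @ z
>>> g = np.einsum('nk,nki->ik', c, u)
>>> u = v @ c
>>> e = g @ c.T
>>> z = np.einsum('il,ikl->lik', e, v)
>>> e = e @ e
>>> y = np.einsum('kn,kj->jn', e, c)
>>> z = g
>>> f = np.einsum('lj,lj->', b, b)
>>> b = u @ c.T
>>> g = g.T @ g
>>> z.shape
(7, 29)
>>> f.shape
()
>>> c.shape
(7, 29)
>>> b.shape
(7, 29, 7)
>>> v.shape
(7, 29, 7)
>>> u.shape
(7, 29, 29)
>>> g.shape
(29, 29)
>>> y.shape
(29, 7)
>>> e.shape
(7, 7)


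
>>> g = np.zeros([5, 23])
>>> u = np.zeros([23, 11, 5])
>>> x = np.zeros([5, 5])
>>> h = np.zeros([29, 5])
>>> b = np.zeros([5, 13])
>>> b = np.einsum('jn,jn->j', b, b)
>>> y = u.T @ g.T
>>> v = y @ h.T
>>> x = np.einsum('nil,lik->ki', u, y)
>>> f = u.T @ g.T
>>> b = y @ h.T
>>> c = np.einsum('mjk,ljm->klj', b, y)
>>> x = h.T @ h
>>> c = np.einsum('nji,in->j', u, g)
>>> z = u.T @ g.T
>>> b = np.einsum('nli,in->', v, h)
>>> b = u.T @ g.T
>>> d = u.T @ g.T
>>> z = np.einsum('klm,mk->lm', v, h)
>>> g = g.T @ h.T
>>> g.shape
(23, 29)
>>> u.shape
(23, 11, 5)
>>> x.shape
(5, 5)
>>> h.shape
(29, 5)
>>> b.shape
(5, 11, 5)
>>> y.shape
(5, 11, 5)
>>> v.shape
(5, 11, 29)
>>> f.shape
(5, 11, 5)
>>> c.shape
(11,)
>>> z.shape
(11, 29)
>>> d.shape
(5, 11, 5)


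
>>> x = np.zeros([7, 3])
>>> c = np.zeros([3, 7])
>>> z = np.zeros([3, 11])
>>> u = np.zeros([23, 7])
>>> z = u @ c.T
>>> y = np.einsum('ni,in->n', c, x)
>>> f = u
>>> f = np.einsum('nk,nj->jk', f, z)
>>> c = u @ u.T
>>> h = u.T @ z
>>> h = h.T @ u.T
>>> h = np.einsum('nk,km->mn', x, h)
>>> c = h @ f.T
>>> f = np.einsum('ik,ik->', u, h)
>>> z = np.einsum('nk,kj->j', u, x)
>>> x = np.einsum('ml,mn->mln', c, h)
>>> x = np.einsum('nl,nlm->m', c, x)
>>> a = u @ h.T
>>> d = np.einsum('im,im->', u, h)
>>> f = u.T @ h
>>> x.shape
(7,)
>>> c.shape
(23, 3)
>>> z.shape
(3,)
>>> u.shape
(23, 7)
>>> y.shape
(3,)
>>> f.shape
(7, 7)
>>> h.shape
(23, 7)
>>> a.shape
(23, 23)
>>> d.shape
()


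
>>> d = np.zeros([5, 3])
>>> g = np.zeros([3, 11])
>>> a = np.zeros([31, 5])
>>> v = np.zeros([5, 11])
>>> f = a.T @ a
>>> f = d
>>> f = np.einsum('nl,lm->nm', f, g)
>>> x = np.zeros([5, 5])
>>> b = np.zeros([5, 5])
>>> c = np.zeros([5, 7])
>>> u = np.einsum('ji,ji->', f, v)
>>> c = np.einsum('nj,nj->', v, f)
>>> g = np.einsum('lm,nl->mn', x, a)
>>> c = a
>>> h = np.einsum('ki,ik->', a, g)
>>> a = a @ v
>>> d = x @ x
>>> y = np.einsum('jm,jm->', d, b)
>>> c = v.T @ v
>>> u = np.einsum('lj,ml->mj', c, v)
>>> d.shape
(5, 5)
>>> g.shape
(5, 31)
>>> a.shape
(31, 11)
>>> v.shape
(5, 11)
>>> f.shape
(5, 11)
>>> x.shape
(5, 5)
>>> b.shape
(5, 5)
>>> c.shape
(11, 11)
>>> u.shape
(5, 11)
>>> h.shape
()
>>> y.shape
()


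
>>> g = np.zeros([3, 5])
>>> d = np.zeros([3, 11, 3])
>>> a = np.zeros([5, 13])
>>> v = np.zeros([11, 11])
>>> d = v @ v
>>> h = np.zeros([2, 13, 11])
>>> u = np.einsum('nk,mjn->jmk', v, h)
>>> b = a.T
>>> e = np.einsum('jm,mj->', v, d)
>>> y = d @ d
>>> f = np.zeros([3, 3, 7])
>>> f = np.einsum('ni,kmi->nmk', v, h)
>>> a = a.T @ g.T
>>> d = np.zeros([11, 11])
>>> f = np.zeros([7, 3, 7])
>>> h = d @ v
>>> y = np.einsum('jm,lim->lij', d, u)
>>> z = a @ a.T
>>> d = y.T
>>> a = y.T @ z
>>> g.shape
(3, 5)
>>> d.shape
(11, 2, 13)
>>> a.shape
(11, 2, 13)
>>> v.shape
(11, 11)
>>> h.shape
(11, 11)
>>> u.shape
(13, 2, 11)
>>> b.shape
(13, 5)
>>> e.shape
()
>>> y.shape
(13, 2, 11)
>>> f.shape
(7, 3, 7)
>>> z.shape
(13, 13)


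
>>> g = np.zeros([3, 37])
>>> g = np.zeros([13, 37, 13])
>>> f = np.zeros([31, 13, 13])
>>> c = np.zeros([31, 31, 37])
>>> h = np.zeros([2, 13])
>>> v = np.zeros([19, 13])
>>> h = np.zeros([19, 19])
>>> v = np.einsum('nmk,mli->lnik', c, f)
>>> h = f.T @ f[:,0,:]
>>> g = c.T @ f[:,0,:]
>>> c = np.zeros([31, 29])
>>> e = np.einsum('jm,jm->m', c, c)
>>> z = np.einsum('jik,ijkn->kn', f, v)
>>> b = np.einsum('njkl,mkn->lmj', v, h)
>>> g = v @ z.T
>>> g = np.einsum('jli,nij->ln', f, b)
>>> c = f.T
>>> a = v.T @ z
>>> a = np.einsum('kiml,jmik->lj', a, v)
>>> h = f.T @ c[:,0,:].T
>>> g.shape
(13, 37)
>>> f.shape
(31, 13, 13)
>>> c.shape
(13, 13, 31)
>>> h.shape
(13, 13, 13)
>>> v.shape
(13, 31, 13, 37)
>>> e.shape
(29,)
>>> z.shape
(13, 37)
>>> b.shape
(37, 13, 31)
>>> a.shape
(37, 13)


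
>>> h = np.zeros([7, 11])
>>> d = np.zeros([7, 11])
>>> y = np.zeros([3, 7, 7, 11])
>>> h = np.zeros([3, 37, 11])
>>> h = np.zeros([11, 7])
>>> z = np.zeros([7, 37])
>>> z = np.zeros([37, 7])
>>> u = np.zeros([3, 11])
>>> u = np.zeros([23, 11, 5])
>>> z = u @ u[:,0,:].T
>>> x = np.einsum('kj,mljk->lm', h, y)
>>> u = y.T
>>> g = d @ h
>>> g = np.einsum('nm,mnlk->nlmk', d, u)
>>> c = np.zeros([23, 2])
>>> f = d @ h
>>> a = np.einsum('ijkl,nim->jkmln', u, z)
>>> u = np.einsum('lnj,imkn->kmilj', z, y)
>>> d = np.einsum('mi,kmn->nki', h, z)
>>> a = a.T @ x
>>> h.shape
(11, 7)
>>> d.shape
(23, 23, 7)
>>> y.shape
(3, 7, 7, 11)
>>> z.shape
(23, 11, 23)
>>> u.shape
(7, 7, 3, 23, 23)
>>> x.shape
(7, 3)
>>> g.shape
(7, 7, 11, 3)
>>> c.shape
(23, 2)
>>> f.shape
(7, 7)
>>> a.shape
(23, 3, 23, 7, 3)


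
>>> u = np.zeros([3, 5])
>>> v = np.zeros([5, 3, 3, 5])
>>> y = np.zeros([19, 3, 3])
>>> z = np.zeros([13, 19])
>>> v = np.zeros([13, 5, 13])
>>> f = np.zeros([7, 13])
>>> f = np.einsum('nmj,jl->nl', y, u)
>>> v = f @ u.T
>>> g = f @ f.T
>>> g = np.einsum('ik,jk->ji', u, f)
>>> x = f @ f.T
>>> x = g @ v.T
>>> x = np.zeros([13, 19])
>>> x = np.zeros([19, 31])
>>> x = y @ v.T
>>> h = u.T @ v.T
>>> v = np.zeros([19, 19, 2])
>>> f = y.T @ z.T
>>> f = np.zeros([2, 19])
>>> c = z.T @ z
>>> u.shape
(3, 5)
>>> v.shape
(19, 19, 2)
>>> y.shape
(19, 3, 3)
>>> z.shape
(13, 19)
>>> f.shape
(2, 19)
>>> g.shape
(19, 3)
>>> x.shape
(19, 3, 19)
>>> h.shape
(5, 19)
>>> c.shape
(19, 19)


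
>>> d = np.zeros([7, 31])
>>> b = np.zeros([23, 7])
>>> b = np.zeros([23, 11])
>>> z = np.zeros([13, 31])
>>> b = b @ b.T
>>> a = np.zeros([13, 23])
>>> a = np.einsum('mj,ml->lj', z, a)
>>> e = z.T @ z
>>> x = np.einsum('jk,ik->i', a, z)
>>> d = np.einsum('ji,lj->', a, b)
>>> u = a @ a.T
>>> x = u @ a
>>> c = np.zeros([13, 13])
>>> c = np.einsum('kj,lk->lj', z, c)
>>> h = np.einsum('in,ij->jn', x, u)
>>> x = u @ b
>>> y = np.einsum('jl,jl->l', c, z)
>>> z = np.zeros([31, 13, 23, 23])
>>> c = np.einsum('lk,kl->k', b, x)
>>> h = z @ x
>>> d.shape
()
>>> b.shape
(23, 23)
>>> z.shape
(31, 13, 23, 23)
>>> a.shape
(23, 31)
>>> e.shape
(31, 31)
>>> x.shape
(23, 23)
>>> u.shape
(23, 23)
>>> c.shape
(23,)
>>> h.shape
(31, 13, 23, 23)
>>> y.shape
(31,)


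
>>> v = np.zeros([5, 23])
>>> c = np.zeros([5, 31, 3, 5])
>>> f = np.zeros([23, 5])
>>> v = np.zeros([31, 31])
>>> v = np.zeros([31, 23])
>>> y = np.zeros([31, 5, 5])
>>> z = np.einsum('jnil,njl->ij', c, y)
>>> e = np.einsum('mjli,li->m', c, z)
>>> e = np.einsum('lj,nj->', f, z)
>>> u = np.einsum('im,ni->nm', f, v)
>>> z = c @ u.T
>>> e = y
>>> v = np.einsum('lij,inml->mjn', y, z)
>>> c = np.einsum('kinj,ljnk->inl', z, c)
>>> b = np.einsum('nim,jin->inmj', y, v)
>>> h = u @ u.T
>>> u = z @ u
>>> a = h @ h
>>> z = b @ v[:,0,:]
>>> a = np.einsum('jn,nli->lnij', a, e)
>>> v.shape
(3, 5, 31)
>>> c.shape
(31, 3, 5)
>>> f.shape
(23, 5)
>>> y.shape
(31, 5, 5)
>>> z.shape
(5, 31, 5, 31)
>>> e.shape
(31, 5, 5)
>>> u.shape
(5, 31, 3, 5)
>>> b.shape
(5, 31, 5, 3)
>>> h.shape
(31, 31)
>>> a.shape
(5, 31, 5, 31)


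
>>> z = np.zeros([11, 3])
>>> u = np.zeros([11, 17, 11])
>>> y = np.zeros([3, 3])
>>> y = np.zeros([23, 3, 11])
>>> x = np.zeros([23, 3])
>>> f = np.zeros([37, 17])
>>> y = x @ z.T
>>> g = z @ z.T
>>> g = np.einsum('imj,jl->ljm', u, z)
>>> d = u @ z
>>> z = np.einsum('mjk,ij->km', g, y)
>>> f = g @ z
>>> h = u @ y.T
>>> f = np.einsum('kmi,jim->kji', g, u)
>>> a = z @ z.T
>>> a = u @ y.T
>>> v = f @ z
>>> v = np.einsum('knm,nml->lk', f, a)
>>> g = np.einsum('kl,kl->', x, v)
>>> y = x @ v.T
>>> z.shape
(17, 3)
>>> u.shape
(11, 17, 11)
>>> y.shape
(23, 23)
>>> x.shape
(23, 3)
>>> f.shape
(3, 11, 17)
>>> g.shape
()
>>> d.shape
(11, 17, 3)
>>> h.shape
(11, 17, 23)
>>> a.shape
(11, 17, 23)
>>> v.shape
(23, 3)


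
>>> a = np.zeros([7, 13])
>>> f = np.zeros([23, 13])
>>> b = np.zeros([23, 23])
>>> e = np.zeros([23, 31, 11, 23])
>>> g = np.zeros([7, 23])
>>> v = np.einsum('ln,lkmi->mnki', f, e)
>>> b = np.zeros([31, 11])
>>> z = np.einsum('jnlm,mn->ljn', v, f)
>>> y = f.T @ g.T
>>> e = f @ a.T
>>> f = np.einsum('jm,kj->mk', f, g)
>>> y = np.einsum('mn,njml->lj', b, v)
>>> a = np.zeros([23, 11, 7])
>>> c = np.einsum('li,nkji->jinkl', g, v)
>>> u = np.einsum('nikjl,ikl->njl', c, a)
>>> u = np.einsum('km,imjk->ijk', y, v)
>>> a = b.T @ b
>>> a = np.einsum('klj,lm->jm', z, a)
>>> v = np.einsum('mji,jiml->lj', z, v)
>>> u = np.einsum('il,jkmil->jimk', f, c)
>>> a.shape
(13, 11)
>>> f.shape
(13, 7)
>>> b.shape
(31, 11)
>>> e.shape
(23, 7)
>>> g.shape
(7, 23)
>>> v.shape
(23, 11)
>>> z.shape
(31, 11, 13)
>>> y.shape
(23, 13)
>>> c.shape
(31, 23, 11, 13, 7)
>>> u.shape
(31, 13, 11, 23)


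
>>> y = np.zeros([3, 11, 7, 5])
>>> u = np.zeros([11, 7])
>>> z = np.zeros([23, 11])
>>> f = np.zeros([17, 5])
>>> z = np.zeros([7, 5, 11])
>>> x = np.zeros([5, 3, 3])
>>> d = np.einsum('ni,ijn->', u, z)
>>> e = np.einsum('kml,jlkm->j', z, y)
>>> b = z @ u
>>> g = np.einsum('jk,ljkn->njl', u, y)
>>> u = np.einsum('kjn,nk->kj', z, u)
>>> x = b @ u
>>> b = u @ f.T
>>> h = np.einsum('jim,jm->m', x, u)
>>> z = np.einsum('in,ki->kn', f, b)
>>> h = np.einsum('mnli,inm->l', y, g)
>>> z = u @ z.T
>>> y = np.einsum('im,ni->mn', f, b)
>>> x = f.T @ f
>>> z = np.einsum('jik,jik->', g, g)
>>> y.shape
(5, 7)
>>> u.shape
(7, 5)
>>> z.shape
()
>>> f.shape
(17, 5)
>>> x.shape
(5, 5)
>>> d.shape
()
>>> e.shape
(3,)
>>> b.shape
(7, 17)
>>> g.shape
(5, 11, 3)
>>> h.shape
(7,)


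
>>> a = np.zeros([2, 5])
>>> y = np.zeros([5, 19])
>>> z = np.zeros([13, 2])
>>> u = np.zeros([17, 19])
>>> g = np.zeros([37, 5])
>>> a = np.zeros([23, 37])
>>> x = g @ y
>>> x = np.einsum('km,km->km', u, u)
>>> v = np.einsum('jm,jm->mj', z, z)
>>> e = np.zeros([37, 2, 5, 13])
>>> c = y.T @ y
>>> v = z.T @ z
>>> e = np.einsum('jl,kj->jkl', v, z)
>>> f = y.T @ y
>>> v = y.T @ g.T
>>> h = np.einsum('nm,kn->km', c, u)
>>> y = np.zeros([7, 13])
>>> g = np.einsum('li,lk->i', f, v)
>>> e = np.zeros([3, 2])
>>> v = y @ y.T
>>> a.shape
(23, 37)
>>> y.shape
(7, 13)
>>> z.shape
(13, 2)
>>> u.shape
(17, 19)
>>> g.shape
(19,)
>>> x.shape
(17, 19)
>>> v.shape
(7, 7)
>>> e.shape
(3, 2)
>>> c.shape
(19, 19)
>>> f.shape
(19, 19)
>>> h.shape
(17, 19)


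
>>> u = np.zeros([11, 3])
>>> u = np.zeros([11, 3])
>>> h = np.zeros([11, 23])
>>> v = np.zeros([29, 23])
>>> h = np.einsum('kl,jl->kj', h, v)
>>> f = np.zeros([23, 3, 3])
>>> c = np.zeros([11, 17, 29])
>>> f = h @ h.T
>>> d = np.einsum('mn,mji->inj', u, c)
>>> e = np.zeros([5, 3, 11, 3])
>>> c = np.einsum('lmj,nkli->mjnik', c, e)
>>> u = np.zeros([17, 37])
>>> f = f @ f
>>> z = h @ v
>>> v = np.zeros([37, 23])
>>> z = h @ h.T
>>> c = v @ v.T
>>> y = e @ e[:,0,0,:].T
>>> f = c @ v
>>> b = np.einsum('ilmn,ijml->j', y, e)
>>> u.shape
(17, 37)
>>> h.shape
(11, 29)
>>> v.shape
(37, 23)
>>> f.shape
(37, 23)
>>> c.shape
(37, 37)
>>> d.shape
(29, 3, 17)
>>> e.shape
(5, 3, 11, 3)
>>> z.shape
(11, 11)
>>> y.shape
(5, 3, 11, 5)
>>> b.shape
(3,)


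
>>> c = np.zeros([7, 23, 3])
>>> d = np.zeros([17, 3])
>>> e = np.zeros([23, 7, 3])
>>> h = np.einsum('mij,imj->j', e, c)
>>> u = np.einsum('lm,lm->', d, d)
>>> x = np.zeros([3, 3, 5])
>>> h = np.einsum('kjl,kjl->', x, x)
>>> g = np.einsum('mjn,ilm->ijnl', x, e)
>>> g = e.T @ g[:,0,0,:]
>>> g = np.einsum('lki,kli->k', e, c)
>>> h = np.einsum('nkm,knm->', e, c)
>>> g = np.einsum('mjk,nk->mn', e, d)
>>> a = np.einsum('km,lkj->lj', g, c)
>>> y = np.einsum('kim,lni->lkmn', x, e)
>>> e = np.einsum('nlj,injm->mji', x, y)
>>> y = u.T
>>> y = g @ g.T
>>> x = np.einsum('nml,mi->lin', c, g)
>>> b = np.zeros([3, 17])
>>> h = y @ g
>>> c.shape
(7, 23, 3)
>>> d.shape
(17, 3)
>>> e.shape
(7, 5, 23)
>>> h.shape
(23, 17)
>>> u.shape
()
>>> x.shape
(3, 17, 7)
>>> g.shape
(23, 17)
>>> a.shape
(7, 3)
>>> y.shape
(23, 23)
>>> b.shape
(3, 17)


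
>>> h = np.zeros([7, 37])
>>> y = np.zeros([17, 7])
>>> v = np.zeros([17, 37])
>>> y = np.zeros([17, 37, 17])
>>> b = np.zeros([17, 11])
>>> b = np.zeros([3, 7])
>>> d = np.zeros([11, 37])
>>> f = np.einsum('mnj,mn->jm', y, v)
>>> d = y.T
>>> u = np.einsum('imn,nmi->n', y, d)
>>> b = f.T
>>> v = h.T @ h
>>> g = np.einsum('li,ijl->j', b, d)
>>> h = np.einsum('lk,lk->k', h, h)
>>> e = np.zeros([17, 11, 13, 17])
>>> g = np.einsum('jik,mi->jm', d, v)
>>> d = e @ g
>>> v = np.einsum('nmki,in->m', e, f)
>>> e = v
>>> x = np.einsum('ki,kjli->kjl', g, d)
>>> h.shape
(37,)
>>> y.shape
(17, 37, 17)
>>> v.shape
(11,)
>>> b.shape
(17, 17)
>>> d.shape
(17, 11, 13, 37)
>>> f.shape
(17, 17)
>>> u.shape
(17,)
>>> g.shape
(17, 37)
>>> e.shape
(11,)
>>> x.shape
(17, 11, 13)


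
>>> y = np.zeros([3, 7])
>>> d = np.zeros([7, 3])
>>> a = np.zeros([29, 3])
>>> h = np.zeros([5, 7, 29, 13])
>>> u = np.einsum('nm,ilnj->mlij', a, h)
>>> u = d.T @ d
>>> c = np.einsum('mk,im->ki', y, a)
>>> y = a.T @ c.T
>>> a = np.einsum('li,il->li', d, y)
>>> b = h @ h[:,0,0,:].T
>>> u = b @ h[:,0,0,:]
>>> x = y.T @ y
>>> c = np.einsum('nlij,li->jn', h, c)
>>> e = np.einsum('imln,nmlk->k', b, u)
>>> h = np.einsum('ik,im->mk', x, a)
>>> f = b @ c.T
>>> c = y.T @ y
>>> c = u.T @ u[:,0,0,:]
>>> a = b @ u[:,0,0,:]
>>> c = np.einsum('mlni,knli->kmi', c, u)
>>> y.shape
(3, 7)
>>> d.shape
(7, 3)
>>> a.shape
(5, 7, 29, 13)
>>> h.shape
(3, 7)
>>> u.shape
(5, 7, 29, 13)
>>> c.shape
(5, 13, 13)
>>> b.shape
(5, 7, 29, 5)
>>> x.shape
(7, 7)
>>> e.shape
(13,)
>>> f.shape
(5, 7, 29, 13)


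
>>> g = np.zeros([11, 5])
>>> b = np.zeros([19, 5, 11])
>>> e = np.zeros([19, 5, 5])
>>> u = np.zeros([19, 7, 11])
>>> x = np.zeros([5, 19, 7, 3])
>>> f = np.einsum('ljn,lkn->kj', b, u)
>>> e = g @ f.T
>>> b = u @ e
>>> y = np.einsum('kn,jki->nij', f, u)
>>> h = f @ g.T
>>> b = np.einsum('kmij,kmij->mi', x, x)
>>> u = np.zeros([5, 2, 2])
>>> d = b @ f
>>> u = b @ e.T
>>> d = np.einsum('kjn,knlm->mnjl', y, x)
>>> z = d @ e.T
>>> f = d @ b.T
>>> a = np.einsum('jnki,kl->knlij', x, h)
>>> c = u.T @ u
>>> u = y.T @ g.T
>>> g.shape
(11, 5)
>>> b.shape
(19, 7)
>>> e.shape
(11, 7)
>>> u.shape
(19, 11, 11)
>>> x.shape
(5, 19, 7, 3)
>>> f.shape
(3, 19, 11, 19)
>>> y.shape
(5, 11, 19)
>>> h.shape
(7, 11)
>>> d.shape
(3, 19, 11, 7)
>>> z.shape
(3, 19, 11, 11)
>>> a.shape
(7, 19, 11, 3, 5)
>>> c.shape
(11, 11)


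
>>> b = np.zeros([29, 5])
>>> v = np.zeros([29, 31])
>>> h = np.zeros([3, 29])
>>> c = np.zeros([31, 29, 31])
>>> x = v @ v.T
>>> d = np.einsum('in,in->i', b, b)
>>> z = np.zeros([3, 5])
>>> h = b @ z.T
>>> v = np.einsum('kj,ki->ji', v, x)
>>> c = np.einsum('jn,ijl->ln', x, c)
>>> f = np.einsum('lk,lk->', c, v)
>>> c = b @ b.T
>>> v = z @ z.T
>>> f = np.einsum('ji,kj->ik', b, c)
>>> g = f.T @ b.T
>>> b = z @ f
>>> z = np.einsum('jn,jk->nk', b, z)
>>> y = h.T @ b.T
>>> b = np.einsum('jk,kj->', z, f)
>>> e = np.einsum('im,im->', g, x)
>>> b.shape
()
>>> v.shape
(3, 3)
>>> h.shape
(29, 3)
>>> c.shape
(29, 29)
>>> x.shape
(29, 29)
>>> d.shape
(29,)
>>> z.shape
(29, 5)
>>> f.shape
(5, 29)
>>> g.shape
(29, 29)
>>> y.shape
(3, 3)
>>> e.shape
()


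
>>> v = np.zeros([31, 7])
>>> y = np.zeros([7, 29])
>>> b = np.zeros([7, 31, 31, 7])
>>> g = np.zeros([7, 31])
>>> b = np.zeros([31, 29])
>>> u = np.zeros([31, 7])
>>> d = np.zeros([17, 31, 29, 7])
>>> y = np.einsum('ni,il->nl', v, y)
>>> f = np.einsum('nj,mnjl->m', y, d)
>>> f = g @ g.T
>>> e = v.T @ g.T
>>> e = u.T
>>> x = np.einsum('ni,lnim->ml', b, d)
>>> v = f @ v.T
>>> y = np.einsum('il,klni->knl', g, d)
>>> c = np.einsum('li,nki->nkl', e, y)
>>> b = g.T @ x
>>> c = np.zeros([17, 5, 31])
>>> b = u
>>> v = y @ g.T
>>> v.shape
(17, 29, 7)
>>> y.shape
(17, 29, 31)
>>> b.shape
(31, 7)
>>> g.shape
(7, 31)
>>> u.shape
(31, 7)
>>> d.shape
(17, 31, 29, 7)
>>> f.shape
(7, 7)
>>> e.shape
(7, 31)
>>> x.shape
(7, 17)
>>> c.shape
(17, 5, 31)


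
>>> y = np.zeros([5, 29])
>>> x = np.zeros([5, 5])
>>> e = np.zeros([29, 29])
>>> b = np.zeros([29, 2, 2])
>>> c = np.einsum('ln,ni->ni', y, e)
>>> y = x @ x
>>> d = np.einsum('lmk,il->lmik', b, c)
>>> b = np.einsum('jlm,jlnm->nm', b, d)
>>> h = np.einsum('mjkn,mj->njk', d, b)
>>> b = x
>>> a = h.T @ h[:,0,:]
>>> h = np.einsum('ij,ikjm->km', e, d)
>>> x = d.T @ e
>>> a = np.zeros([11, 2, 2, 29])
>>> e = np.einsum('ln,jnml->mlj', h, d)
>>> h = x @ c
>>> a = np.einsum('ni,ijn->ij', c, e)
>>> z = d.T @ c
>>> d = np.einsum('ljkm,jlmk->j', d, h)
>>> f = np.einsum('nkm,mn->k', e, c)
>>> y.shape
(5, 5)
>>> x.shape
(2, 29, 2, 29)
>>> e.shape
(29, 2, 29)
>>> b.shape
(5, 5)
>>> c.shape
(29, 29)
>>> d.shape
(2,)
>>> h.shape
(2, 29, 2, 29)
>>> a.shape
(29, 2)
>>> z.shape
(2, 29, 2, 29)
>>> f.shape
(2,)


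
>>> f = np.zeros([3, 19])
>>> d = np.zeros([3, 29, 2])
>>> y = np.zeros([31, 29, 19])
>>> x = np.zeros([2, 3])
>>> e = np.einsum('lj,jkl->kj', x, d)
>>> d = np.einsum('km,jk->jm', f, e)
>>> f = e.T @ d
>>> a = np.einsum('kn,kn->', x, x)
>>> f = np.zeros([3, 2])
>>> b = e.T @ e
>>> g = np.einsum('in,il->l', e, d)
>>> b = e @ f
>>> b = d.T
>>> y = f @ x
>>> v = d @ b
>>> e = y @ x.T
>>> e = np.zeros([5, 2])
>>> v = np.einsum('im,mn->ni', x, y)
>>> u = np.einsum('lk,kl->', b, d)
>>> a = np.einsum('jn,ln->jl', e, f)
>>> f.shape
(3, 2)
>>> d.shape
(29, 19)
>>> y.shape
(3, 3)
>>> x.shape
(2, 3)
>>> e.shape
(5, 2)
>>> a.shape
(5, 3)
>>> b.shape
(19, 29)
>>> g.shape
(19,)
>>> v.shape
(3, 2)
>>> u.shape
()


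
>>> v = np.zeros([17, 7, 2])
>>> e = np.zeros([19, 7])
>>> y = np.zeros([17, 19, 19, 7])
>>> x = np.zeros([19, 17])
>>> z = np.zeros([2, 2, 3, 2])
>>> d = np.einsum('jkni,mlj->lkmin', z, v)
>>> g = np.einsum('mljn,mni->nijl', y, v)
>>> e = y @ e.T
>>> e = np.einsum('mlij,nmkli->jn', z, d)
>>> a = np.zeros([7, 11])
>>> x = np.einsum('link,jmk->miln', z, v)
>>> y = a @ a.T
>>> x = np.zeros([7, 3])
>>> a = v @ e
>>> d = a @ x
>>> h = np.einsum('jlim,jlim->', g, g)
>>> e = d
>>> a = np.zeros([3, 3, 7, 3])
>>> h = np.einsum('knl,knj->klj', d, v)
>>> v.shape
(17, 7, 2)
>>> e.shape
(17, 7, 3)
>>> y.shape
(7, 7)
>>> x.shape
(7, 3)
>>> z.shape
(2, 2, 3, 2)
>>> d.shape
(17, 7, 3)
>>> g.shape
(7, 2, 19, 19)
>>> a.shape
(3, 3, 7, 3)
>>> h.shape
(17, 3, 2)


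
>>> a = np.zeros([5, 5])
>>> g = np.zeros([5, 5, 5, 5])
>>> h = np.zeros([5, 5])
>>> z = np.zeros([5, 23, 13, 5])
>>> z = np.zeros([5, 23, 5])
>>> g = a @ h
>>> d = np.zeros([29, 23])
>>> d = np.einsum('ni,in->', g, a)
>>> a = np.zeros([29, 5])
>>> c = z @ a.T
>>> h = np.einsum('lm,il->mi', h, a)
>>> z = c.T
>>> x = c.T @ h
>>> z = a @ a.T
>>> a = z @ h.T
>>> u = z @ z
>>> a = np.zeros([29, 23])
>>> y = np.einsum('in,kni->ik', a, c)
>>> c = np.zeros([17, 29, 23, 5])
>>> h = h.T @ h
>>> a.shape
(29, 23)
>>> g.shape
(5, 5)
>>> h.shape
(29, 29)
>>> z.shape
(29, 29)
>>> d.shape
()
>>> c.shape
(17, 29, 23, 5)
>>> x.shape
(29, 23, 29)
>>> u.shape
(29, 29)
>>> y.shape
(29, 5)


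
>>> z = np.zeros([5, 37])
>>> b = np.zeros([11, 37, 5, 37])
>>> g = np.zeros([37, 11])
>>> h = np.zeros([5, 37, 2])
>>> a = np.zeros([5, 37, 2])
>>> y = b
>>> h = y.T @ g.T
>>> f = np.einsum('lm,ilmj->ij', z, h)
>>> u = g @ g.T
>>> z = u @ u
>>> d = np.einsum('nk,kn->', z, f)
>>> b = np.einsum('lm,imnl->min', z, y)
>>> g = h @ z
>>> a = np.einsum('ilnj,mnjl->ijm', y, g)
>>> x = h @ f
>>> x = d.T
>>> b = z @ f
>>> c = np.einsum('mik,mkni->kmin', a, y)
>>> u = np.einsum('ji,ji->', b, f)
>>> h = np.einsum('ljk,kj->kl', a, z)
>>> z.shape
(37, 37)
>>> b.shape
(37, 37)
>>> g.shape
(37, 5, 37, 37)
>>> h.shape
(37, 11)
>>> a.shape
(11, 37, 37)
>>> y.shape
(11, 37, 5, 37)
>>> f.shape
(37, 37)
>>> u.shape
()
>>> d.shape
()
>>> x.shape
()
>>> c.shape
(37, 11, 37, 5)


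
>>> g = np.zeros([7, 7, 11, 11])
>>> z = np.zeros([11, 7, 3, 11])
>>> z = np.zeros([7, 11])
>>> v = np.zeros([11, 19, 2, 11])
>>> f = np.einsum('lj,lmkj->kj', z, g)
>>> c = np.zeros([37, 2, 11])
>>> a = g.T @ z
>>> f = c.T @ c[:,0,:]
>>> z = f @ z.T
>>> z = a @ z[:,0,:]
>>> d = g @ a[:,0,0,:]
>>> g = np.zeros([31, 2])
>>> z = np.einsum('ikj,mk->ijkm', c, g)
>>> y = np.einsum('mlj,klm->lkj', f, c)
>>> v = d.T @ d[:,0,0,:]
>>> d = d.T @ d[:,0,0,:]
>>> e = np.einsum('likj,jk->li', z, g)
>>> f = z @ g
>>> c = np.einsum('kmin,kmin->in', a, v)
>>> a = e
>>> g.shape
(31, 2)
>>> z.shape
(37, 11, 2, 31)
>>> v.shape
(11, 11, 7, 11)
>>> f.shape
(37, 11, 2, 2)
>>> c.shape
(7, 11)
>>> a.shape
(37, 11)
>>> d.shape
(11, 11, 7, 11)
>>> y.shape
(2, 37, 11)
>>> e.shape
(37, 11)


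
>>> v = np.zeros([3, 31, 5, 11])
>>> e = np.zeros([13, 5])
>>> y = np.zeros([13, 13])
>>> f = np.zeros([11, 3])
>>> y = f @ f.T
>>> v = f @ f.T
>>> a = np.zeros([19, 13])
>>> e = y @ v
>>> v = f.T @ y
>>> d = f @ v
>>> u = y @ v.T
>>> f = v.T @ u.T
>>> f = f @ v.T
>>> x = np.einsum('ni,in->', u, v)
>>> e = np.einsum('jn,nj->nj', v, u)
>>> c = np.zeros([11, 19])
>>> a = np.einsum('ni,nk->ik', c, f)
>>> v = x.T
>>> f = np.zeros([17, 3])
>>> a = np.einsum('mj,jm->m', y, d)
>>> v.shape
()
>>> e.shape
(11, 3)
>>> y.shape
(11, 11)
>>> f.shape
(17, 3)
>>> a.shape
(11,)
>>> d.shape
(11, 11)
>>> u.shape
(11, 3)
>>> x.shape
()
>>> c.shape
(11, 19)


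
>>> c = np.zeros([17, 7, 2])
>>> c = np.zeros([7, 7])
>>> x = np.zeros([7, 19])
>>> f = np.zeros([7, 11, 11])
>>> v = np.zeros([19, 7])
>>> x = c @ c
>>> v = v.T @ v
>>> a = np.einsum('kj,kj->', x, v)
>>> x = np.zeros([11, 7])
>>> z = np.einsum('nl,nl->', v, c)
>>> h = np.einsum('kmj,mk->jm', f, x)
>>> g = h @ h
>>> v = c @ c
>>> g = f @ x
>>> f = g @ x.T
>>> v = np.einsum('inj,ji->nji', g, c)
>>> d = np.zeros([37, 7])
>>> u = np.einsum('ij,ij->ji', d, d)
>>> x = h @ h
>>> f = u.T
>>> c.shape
(7, 7)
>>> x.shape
(11, 11)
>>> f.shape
(37, 7)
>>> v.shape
(11, 7, 7)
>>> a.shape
()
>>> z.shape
()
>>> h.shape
(11, 11)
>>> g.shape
(7, 11, 7)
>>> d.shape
(37, 7)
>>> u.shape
(7, 37)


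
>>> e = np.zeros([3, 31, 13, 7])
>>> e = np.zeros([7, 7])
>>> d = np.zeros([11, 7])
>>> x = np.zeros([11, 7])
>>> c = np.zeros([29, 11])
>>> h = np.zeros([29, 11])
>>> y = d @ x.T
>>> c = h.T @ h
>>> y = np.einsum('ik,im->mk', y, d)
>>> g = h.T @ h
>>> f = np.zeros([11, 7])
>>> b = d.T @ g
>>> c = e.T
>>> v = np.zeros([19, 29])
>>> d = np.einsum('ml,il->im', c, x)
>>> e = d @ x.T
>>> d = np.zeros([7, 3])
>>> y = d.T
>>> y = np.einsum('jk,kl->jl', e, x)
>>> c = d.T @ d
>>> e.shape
(11, 11)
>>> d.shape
(7, 3)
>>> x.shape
(11, 7)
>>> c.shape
(3, 3)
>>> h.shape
(29, 11)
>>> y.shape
(11, 7)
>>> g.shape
(11, 11)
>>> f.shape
(11, 7)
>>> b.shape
(7, 11)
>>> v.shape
(19, 29)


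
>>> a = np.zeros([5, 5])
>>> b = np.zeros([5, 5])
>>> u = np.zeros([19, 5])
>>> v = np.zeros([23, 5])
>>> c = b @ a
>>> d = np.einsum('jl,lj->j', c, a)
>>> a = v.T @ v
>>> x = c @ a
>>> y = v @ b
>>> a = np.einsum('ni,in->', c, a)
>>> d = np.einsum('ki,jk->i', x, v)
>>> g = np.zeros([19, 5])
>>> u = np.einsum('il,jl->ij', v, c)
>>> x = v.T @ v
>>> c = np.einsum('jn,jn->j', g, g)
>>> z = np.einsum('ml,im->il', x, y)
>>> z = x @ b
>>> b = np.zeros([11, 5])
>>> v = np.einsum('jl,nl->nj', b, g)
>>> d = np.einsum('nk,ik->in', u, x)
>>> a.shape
()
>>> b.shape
(11, 5)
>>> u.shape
(23, 5)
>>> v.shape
(19, 11)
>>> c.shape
(19,)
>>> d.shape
(5, 23)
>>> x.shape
(5, 5)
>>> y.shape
(23, 5)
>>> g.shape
(19, 5)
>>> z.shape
(5, 5)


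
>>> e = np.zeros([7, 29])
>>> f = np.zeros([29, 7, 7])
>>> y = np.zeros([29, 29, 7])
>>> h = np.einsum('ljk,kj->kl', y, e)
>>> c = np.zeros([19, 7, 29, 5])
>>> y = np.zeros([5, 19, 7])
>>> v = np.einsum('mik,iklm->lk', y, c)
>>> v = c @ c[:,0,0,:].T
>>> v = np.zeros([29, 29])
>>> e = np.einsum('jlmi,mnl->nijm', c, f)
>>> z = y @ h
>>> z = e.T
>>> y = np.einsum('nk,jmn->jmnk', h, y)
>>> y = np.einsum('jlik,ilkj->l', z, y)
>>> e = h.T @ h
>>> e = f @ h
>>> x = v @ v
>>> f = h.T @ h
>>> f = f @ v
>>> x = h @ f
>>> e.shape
(29, 7, 29)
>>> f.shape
(29, 29)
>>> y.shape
(19,)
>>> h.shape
(7, 29)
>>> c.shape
(19, 7, 29, 5)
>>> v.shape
(29, 29)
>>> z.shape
(29, 19, 5, 7)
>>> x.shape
(7, 29)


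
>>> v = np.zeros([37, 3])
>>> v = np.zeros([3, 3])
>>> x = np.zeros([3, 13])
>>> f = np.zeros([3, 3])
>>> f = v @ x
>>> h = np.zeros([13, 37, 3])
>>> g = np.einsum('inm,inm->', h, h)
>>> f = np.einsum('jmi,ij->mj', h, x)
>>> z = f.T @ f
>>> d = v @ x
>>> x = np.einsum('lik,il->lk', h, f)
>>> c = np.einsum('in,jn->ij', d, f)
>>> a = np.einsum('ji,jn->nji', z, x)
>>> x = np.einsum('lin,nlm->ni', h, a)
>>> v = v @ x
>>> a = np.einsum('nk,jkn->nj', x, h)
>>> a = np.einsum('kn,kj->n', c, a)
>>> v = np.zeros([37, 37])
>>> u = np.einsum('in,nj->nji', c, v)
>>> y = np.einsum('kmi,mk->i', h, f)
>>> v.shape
(37, 37)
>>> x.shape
(3, 37)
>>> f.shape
(37, 13)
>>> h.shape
(13, 37, 3)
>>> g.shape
()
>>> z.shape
(13, 13)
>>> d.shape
(3, 13)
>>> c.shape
(3, 37)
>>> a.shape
(37,)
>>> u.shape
(37, 37, 3)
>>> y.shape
(3,)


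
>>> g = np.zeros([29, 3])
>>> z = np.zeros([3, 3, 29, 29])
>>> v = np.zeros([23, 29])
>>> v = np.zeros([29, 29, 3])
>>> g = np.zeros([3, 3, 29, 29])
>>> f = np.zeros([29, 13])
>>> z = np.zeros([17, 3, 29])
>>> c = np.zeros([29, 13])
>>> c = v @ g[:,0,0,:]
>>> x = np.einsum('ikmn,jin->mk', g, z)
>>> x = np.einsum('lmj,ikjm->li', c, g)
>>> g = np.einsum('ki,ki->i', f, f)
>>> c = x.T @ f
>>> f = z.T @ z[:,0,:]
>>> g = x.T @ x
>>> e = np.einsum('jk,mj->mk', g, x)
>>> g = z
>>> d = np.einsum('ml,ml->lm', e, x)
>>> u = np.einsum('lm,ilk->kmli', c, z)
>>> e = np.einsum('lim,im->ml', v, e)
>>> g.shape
(17, 3, 29)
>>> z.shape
(17, 3, 29)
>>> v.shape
(29, 29, 3)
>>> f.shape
(29, 3, 29)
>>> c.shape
(3, 13)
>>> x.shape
(29, 3)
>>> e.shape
(3, 29)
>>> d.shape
(3, 29)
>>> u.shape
(29, 13, 3, 17)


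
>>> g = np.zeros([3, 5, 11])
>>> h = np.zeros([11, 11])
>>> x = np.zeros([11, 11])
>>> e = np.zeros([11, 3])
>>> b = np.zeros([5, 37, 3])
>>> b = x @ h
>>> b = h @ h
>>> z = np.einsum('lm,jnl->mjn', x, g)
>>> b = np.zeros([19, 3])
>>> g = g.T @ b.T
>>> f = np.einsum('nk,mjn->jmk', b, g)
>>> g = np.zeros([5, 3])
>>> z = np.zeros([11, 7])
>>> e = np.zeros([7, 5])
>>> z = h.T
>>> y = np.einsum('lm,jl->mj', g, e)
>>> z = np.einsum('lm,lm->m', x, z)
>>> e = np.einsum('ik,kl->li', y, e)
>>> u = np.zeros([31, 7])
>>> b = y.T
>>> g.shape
(5, 3)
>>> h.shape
(11, 11)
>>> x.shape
(11, 11)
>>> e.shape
(5, 3)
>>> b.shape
(7, 3)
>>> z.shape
(11,)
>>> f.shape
(5, 11, 3)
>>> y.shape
(3, 7)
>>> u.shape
(31, 7)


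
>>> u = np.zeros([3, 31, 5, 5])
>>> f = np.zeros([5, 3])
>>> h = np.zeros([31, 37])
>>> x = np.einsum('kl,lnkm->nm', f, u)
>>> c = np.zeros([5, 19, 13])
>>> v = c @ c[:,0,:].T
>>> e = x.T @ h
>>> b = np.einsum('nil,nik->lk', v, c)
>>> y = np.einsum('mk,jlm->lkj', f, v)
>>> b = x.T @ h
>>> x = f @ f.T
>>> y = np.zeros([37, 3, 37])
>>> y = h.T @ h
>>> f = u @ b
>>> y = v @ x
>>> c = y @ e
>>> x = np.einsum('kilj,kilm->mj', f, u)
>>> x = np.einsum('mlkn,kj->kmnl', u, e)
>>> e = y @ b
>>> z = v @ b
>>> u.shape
(3, 31, 5, 5)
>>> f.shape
(3, 31, 5, 37)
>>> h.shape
(31, 37)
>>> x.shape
(5, 3, 5, 31)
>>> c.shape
(5, 19, 37)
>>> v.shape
(5, 19, 5)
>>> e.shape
(5, 19, 37)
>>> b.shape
(5, 37)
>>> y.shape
(5, 19, 5)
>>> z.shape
(5, 19, 37)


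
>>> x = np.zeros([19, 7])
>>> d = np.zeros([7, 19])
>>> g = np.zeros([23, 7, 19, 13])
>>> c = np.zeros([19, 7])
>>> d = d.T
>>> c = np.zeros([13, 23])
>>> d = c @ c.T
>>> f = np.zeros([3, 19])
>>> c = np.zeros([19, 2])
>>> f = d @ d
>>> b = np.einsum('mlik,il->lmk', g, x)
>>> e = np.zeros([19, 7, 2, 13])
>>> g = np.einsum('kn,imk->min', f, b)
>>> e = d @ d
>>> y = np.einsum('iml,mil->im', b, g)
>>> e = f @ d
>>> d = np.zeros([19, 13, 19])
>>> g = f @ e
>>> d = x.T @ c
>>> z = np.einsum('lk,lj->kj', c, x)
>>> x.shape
(19, 7)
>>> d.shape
(7, 2)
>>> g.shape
(13, 13)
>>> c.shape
(19, 2)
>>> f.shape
(13, 13)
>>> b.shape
(7, 23, 13)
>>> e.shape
(13, 13)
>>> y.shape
(7, 23)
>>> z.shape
(2, 7)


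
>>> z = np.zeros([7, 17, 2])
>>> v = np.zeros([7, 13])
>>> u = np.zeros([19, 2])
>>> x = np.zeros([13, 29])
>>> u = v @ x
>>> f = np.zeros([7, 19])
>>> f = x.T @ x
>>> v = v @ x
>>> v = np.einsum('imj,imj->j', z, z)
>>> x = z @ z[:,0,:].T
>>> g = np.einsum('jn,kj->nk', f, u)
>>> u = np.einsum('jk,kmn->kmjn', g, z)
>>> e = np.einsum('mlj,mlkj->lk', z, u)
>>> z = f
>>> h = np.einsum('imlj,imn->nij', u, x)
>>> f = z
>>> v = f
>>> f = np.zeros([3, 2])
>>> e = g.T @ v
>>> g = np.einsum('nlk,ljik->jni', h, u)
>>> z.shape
(29, 29)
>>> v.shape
(29, 29)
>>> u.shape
(7, 17, 29, 2)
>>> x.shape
(7, 17, 7)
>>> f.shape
(3, 2)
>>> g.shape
(17, 7, 29)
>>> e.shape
(7, 29)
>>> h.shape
(7, 7, 2)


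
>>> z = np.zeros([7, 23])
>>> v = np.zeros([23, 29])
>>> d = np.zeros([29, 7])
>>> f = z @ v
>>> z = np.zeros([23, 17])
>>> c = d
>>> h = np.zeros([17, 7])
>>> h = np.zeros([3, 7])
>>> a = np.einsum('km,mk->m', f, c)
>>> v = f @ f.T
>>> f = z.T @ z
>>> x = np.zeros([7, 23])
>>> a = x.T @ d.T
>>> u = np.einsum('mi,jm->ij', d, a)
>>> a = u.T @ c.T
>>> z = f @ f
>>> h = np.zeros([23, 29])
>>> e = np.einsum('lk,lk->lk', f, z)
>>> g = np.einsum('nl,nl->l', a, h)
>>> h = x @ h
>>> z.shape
(17, 17)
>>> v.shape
(7, 7)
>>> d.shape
(29, 7)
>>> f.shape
(17, 17)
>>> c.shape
(29, 7)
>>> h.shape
(7, 29)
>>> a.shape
(23, 29)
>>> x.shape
(7, 23)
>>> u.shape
(7, 23)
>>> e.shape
(17, 17)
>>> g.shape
(29,)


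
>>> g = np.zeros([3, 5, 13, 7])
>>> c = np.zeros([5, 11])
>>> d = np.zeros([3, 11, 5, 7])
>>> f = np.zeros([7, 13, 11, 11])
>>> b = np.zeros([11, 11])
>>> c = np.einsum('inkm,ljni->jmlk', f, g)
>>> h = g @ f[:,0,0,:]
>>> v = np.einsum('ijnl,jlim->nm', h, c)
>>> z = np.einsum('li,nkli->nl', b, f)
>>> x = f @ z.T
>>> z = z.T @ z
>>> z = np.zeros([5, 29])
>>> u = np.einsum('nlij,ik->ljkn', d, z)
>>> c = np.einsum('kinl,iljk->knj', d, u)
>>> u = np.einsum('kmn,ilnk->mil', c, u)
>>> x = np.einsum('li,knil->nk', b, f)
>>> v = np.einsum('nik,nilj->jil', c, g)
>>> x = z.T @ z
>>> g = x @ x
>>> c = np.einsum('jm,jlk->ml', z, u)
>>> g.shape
(29, 29)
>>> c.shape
(29, 11)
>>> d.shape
(3, 11, 5, 7)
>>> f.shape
(7, 13, 11, 11)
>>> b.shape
(11, 11)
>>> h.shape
(3, 5, 13, 11)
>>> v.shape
(7, 5, 13)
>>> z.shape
(5, 29)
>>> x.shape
(29, 29)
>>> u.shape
(5, 11, 7)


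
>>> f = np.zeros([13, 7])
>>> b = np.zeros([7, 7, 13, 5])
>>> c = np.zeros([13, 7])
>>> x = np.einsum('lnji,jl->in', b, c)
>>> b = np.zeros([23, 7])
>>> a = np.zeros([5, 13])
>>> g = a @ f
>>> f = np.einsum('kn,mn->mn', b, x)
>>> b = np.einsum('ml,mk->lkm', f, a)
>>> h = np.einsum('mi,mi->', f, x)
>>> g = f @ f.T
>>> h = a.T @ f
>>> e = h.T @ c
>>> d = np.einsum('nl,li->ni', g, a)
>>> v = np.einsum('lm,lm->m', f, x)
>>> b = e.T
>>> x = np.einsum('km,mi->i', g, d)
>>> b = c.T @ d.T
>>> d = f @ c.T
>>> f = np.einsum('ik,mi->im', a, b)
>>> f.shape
(5, 7)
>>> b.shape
(7, 5)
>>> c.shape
(13, 7)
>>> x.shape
(13,)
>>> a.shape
(5, 13)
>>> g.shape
(5, 5)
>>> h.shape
(13, 7)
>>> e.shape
(7, 7)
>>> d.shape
(5, 13)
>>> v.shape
(7,)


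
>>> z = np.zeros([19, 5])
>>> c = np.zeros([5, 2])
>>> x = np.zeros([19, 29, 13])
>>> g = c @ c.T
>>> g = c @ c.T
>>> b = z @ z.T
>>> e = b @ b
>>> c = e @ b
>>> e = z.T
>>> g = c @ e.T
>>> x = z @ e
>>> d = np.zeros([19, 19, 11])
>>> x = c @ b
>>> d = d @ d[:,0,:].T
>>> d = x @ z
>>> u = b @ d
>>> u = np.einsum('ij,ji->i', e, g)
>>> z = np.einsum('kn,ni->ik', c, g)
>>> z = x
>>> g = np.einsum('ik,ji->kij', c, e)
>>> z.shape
(19, 19)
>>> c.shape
(19, 19)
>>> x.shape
(19, 19)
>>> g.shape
(19, 19, 5)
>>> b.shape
(19, 19)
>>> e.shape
(5, 19)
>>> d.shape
(19, 5)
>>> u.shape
(5,)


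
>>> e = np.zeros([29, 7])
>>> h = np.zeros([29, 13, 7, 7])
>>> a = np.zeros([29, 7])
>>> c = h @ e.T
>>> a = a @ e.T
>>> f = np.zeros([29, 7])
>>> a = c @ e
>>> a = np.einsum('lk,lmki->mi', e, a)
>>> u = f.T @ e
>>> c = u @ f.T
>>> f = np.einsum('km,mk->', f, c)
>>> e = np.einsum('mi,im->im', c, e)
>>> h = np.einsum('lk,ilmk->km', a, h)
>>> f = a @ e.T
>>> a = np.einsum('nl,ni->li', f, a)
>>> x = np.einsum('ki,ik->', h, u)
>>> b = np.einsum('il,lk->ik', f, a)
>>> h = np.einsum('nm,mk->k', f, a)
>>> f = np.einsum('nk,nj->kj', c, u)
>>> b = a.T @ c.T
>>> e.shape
(29, 7)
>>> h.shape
(7,)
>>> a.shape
(29, 7)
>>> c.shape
(7, 29)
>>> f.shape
(29, 7)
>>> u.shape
(7, 7)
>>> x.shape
()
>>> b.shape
(7, 7)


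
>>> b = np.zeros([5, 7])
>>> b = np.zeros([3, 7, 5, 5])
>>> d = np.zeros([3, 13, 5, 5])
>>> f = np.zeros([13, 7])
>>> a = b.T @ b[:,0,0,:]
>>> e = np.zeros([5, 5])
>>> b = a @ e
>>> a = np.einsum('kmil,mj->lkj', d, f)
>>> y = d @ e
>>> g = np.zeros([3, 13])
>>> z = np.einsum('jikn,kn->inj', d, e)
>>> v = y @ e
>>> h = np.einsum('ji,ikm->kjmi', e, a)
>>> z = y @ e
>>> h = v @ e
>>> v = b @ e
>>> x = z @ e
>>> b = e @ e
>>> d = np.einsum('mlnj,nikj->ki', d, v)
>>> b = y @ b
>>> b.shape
(3, 13, 5, 5)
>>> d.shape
(7, 5)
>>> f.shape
(13, 7)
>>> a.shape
(5, 3, 7)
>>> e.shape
(5, 5)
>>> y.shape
(3, 13, 5, 5)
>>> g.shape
(3, 13)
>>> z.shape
(3, 13, 5, 5)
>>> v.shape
(5, 5, 7, 5)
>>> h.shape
(3, 13, 5, 5)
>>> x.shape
(3, 13, 5, 5)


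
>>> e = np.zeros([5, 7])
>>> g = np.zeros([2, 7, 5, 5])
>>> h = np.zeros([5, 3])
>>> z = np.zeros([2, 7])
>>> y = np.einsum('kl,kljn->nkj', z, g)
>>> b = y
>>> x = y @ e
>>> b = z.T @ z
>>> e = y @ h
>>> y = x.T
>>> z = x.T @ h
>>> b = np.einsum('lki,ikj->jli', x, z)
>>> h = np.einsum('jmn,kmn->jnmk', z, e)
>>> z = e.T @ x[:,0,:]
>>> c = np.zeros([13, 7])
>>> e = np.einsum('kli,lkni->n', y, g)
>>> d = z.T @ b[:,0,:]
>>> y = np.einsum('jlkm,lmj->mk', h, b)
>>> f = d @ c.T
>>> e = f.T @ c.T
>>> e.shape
(13, 2, 13)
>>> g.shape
(2, 7, 5, 5)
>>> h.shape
(7, 3, 2, 5)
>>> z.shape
(3, 2, 7)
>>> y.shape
(5, 2)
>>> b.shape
(3, 5, 7)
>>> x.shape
(5, 2, 7)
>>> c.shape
(13, 7)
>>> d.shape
(7, 2, 7)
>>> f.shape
(7, 2, 13)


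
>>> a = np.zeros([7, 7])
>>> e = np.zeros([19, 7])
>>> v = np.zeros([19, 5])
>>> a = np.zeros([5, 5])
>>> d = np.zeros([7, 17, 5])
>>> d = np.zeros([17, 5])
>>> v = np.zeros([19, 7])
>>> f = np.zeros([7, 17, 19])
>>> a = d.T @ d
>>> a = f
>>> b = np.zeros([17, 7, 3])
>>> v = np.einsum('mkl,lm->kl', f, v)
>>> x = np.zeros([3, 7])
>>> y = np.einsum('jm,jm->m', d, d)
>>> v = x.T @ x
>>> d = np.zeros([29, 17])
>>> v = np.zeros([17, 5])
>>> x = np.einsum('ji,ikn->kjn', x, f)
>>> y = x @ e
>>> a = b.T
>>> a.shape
(3, 7, 17)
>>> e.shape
(19, 7)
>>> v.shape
(17, 5)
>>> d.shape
(29, 17)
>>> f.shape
(7, 17, 19)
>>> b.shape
(17, 7, 3)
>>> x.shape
(17, 3, 19)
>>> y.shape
(17, 3, 7)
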